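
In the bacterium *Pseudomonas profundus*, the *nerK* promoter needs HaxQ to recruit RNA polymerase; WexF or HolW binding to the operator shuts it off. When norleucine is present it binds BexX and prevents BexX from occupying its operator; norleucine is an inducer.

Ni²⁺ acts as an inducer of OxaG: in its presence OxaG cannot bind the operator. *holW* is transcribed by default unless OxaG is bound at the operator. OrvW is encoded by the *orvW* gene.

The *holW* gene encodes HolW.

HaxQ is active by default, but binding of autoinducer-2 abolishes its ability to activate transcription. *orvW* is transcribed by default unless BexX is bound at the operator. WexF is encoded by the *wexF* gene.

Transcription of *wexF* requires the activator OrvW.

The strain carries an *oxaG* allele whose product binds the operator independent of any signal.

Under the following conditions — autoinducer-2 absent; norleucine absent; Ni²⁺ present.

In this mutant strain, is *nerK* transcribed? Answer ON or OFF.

ON

Autoinducer-2 is absent, so HaxQ is active.
Norleucine is absent, so BexX is active.
With repressor BexX bound, *orvW* is not transcribed.
So OrvW is not produced.
Required activator OrvW is absent, so *wexF* is not transcribed.
So WexF is not produced.
OxaG is constitutively active in this strain.
With repressor OxaG bound, *holW* is not transcribed.
So HolW is not produced.
No repressor is bound and HaxQ is active, so *nerK* is transcribed.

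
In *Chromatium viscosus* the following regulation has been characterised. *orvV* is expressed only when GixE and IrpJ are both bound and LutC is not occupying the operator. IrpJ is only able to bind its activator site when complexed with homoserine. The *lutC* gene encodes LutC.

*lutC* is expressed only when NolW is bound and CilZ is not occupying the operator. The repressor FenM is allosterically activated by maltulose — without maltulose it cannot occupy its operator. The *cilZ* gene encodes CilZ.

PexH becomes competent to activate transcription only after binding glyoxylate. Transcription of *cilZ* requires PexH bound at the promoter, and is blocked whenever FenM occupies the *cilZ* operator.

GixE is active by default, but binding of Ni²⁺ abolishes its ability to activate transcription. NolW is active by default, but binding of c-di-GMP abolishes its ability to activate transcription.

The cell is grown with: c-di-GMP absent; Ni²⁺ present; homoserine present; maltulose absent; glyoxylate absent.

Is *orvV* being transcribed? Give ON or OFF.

OFF

Ni²⁺ is present, so GixE is inactive.
Homoserine is present, so IrpJ is active.
Glyoxylate is absent, so PexH is inactive.
Maltulose is absent, so FenM is inactive.
Required activator PexH is absent, so *cilZ* is not transcribed.
So CilZ is not produced.
c-di-GMP is absent, so NolW is active.
No repressor is bound and NolW is active, so *lutC* is transcribed.
So LutC is produced and active.
With repressor LutC bound, *orvV* is not transcribed.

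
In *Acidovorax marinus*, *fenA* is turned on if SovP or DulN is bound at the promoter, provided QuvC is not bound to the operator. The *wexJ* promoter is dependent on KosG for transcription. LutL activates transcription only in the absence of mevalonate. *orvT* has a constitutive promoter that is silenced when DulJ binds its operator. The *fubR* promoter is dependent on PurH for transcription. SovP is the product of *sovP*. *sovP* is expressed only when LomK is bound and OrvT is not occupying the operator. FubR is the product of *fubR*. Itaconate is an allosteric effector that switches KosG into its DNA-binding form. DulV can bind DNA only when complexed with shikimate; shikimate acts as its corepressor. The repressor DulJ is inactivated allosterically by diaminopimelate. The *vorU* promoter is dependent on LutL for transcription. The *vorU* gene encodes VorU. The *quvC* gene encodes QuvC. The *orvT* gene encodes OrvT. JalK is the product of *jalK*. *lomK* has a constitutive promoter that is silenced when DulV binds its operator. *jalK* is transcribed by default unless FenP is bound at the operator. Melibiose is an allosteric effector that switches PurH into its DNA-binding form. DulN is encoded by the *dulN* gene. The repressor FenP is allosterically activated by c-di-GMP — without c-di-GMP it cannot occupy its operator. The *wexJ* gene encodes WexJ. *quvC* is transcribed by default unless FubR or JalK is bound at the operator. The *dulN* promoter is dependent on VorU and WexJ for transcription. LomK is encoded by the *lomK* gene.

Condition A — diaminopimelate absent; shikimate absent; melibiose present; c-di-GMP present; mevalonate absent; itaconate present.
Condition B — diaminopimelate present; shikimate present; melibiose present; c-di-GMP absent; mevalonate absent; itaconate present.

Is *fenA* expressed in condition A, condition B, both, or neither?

both

Condition A:
Diaminopimelate is absent, so DulJ is active.
With repressor DulJ bound, *orvT* is not transcribed.
So OrvT is not produced.
Shikimate is absent, so DulV is inactive.
With no repressor bound, *lomK* is transcribed.
So LomK is produced and active.
No repressor is bound and LomK is active, so *sovP* is transcribed.
So SovP is produced and active.
Melibiose is present, so PurH is active.
No repressor is bound and PurH is active, so *fubR* is transcribed.
So FubR is produced and active.
c-di-GMP is present, so FenP is active.
With repressor FenP bound, *jalK* is not transcribed.
So JalK is not produced.
With repressor FubR bound, *quvC* is not transcribed.
So QuvC is not produced.
Mevalonate is absent, so LutL is active.
No repressor is bound and LutL is active, so *vorU* is transcribed.
So VorU is produced and active.
Itaconate is present, so KosG is active.
No repressor is bound and KosG is active, so *wexJ* is transcribed.
So WexJ is produced and active.
No repressor is bound and VorU and WexJ are active, so *dulN* is transcribed.
So DulN is produced and active.
Activator SovP is present, so *fenA* is transcribed.
→ *fenA* is ON in A.
Condition B:
Diaminopimelate is present, so DulJ is inactive.
With no repressor bound, *orvT* is transcribed.
So OrvT is produced and active.
Shikimate is present, so DulV is active.
With repressor DulV bound, *lomK* is not transcribed.
So LomK is not produced.
With repressor OrvT bound, *sovP* is not transcribed.
So SovP is not produced.
Melibiose is present, so PurH is active.
No repressor is bound and PurH is active, so *fubR* is transcribed.
So FubR is produced and active.
c-di-GMP is absent, so FenP is inactive.
With no repressor bound, *jalK* is transcribed.
So JalK is produced and active.
With repressor FubR bound, *quvC* is not transcribed.
So QuvC is not produced.
Mevalonate is absent, so LutL is active.
No repressor is bound and LutL is active, so *vorU* is transcribed.
So VorU is produced and active.
Itaconate is present, so KosG is active.
No repressor is bound and KosG is active, so *wexJ* is transcribed.
So WexJ is produced and active.
No repressor is bound and VorU and WexJ are active, so *dulN* is transcribed.
So DulN is produced and active.
Activator DulN is present, so *fenA* is transcribed.
→ *fenA* is ON in B.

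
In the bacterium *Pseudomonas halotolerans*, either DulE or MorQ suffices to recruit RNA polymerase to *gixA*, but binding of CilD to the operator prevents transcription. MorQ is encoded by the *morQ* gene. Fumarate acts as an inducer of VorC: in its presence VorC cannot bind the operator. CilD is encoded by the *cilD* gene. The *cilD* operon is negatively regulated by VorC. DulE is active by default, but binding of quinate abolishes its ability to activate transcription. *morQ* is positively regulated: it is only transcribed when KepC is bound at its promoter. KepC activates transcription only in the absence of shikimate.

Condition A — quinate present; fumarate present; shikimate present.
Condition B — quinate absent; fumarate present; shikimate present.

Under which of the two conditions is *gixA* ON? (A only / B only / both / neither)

neither

Condition A:
Quinate is present, so DulE is inactive.
Fumarate is present, so VorC is inactive.
With no repressor bound, *cilD* is transcribed.
So CilD is produced and active.
Shikimate is present, so KepC is inactive.
Required activator KepC is absent, so *morQ* is not transcribed.
So MorQ is not produced.
With repressor CilD bound, *gixA* is not transcribed.
→ *gixA* is OFF in A.
Condition B:
Quinate is absent, so DulE is active.
Fumarate is present, so VorC is inactive.
With no repressor bound, *cilD* is transcribed.
So CilD is produced and active.
Shikimate is present, so KepC is inactive.
Required activator KepC is absent, so *morQ* is not transcribed.
So MorQ is not produced.
With repressor CilD bound, *gixA* is not transcribed.
→ *gixA* is OFF in B.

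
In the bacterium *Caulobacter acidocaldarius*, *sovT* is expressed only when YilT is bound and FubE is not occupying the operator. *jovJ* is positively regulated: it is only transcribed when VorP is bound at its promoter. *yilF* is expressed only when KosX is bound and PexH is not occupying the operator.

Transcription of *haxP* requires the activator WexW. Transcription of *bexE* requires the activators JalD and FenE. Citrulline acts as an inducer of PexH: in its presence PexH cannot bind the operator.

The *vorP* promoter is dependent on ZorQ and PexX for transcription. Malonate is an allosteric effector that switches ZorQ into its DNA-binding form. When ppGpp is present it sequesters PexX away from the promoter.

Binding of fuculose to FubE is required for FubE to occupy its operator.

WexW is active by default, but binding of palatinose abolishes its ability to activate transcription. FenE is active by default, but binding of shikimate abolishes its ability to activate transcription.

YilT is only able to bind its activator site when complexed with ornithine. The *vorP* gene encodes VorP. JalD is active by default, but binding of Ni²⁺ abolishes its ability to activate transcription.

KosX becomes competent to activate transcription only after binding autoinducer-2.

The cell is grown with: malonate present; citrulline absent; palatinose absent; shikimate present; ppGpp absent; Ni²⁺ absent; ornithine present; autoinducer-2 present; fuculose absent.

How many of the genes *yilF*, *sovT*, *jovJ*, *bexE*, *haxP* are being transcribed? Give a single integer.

3

Autoinducer-2 is present, so KosX is active.
Citrulline is absent, so PexH is active.
With repressor PexH bound, *yilF* is not transcribed.
→ *yilF* is OFF.
Ornithine is present, so YilT is active.
Fuculose is absent, so FubE is inactive.
No repressor is bound and YilT is active, so *sovT* is transcribed.
→ *sovT* is ON.
Malonate is present, so ZorQ is active.
ppGpp is absent, so PexX is active.
No repressor is bound and ZorQ and PexX are active, so *vorP* is transcribed.
So VorP is produced and active.
No repressor is bound and VorP is active, so *jovJ* is transcribed.
→ *jovJ* is ON.
Ni²⁺ is absent, so JalD is active.
Shikimate is present, so FenE is inactive.
Required activator FenE is absent, so *bexE* is not transcribed.
→ *bexE* is OFF.
Palatinose is absent, so WexW is active.
No repressor is bound and WexW is active, so *haxP* is transcribed.
→ *haxP* is ON.
3 of the 5 genes are transcribed.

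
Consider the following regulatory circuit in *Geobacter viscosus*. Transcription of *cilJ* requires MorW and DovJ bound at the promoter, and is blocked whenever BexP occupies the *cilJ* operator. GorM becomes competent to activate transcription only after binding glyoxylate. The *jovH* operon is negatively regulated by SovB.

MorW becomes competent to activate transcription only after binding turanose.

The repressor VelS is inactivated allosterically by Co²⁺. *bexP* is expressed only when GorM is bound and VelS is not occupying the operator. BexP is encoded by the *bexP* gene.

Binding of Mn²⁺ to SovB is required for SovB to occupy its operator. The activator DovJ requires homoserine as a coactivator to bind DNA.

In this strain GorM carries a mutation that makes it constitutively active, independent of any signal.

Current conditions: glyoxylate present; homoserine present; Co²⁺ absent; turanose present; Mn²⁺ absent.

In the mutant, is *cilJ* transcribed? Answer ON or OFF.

ON

Turanose is present, so MorW is active.
Co²⁺ is absent, so VelS is active.
GorM is constitutively active in this strain.
With repressor VelS bound, *bexP* is not transcribed.
So BexP is not produced.
Homoserine is present, so DovJ is active.
No repressor is bound and MorW and DovJ are active, so *cilJ* is transcribed.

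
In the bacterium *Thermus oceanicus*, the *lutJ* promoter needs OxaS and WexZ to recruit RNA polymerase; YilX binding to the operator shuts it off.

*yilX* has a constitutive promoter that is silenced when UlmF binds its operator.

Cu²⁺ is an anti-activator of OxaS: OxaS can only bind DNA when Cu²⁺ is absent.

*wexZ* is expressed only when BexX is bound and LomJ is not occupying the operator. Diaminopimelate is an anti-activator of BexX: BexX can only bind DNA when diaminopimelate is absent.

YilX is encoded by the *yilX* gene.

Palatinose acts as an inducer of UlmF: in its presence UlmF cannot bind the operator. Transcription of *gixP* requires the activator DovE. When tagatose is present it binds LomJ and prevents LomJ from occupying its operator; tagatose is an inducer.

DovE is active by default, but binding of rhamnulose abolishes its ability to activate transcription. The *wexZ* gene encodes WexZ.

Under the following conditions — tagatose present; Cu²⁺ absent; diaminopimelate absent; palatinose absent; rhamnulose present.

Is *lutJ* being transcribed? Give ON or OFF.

ON

Palatinose is absent, so UlmF is active.
With repressor UlmF bound, *yilX* is not transcribed.
So YilX is not produced.
Cu²⁺ is absent, so OxaS is active.
Tagatose is present, so LomJ is inactive.
Diaminopimelate is absent, so BexX is active.
No repressor is bound and BexX is active, so *wexZ* is transcribed.
So WexZ is produced and active.
No repressor is bound and OxaS and WexZ are active, so *lutJ* is transcribed.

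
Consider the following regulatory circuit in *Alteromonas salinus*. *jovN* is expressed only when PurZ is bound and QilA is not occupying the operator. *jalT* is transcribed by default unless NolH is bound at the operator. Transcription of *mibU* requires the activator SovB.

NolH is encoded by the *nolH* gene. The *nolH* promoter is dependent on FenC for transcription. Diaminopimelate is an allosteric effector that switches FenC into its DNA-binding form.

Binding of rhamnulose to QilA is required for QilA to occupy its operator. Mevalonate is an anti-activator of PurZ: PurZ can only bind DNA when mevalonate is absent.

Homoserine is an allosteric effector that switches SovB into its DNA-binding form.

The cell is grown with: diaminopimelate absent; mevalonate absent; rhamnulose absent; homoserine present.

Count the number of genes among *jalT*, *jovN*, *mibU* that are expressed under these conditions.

Diaminopimelate is absent, so FenC is inactive.
Required activator FenC is absent, so *nolH* is not transcribed.
So NolH is not produced.
With no repressor bound, *jalT* is transcribed.
→ *jalT* is ON.
Rhamnulose is absent, so QilA is inactive.
Mevalonate is absent, so PurZ is active.
No repressor is bound and PurZ is active, so *jovN* is transcribed.
→ *jovN* is ON.
Homoserine is present, so SovB is active.
No repressor is bound and SovB is active, so *mibU* is transcribed.
→ *mibU* is ON.
3 of the 3 genes are transcribed.

3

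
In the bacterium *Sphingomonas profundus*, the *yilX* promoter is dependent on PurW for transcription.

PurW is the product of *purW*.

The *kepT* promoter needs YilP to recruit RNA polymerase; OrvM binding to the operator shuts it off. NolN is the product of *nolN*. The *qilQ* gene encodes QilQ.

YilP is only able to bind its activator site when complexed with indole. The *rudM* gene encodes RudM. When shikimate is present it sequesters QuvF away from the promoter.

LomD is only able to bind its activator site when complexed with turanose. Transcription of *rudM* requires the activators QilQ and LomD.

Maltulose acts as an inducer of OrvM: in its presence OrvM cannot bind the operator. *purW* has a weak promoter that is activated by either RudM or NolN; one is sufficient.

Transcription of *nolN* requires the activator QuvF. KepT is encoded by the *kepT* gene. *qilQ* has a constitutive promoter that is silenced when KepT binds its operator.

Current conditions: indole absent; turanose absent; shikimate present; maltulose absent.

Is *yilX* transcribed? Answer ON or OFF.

OFF

Maltulose is absent, so OrvM is active.
Indole is absent, so YilP is inactive.
With repressor OrvM bound, *kepT* is not transcribed.
So KepT is not produced.
With no repressor bound, *qilQ* is transcribed.
So QilQ is produced and active.
Turanose is absent, so LomD is inactive.
Required activator LomD is absent, so *rudM* is not transcribed.
So RudM is not produced.
Shikimate is present, so QuvF is inactive.
Required activator QuvF is absent, so *nolN* is not transcribed.
So NolN is not produced.
No activator is available at the *purW* promoter, so *purW* is not transcribed.
So PurW is not produced.
Required activator PurW is absent, so *yilX* is not transcribed.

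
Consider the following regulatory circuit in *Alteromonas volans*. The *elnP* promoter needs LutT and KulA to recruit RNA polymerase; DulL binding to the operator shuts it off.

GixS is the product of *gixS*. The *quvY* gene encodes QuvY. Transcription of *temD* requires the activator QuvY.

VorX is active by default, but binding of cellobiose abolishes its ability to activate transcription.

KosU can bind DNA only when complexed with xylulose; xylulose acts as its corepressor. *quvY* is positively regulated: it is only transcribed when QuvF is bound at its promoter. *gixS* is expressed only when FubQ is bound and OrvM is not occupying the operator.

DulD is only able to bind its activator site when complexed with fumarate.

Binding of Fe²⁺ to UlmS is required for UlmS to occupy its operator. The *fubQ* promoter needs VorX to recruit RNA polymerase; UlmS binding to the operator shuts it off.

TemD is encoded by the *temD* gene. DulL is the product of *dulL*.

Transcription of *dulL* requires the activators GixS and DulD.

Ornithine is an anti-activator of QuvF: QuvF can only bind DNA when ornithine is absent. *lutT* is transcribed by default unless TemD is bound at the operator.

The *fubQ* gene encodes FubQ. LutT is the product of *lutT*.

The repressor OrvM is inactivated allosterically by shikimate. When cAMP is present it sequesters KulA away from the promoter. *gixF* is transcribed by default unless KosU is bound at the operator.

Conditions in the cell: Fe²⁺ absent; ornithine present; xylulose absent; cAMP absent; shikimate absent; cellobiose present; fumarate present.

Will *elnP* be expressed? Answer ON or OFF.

ON

Ornithine is present, so QuvF is inactive.
Required activator QuvF is absent, so *quvY* is not transcribed.
So QuvY is not produced.
Required activator QuvY is absent, so *temD* is not transcribed.
So TemD is not produced.
With no repressor bound, *lutT* is transcribed.
So LutT is produced and active.
cAMP is absent, so KulA is active.
Fe²⁺ is absent, so UlmS is inactive.
Cellobiose is present, so VorX is inactive.
Required activator VorX is absent, so *fubQ* is not transcribed.
So FubQ is not produced.
Shikimate is absent, so OrvM is active.
With repressor OrvM bound, *gixS* is not transcribed.
So GixS is not produced.
Fumarate is present, so DulD is active.
Required activator GixS is absent, so *dulL* is not transcribed.
So DulL is not produced.
No repressor is bound and LutT and KulA are active, so *elnP* is transcribed.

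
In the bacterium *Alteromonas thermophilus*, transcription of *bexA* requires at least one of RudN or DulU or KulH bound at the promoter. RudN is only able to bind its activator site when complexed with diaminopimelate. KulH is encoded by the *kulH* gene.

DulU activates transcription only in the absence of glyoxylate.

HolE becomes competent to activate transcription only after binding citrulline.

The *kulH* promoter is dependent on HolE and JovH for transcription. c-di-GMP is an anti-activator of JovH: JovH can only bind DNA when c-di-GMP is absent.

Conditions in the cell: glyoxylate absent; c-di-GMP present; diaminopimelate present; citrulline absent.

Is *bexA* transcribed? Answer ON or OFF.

Diaminopimelate is present, so RudN is active.
Glyoxylate is absent, so DulU is active.
Citrulline is absent, so HolE is inactive.
c-di-GMP is present, so JovH is inactive.
Required activator HolE is absent, so *kulH* is not transcribed.
So KulH is not produced.
Activator RudN is present, so *bexA* is transcribed.

ON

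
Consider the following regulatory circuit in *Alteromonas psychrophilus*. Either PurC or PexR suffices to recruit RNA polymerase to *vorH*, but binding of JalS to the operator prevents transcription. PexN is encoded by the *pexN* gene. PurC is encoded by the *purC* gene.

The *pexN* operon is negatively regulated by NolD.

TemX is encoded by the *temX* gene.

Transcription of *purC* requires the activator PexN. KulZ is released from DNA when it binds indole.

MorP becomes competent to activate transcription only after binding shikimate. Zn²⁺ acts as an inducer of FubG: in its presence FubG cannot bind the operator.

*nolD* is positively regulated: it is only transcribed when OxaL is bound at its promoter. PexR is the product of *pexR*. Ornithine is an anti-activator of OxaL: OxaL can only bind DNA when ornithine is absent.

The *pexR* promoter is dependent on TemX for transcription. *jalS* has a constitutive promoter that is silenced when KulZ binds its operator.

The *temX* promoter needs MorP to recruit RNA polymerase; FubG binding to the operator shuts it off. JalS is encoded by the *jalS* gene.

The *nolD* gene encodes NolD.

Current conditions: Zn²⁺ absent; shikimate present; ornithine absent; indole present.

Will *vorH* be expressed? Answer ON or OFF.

Indole is present, so KulZ is inactive.
With no repressor bound, *jalS* is transcribed.
So JalS is produced and active.
Ornithine is absent, so OxaL is active.
No repressor is bound and OxaL is active, so *nolD* is transcribed.
So NolD is produced and active.
With repressor NolD bound, *pexN* is not transcribed.
So PexN is not produced.
Required activator PexN is absent, so *purC* is not transcribed.
So PurC is not produced.
Shikimate is present, so MorP is active.
Zn²⁺ is absent, so FubG is active.
With repressor FubG bound, *temX* is not transcribed.
So TemX is not produced.
Required activator TemX is absent, so *pexR* is not transcribed.
So PexR is not produced.
With repressor JalS bound, *vorH* is not transcribed.

OFF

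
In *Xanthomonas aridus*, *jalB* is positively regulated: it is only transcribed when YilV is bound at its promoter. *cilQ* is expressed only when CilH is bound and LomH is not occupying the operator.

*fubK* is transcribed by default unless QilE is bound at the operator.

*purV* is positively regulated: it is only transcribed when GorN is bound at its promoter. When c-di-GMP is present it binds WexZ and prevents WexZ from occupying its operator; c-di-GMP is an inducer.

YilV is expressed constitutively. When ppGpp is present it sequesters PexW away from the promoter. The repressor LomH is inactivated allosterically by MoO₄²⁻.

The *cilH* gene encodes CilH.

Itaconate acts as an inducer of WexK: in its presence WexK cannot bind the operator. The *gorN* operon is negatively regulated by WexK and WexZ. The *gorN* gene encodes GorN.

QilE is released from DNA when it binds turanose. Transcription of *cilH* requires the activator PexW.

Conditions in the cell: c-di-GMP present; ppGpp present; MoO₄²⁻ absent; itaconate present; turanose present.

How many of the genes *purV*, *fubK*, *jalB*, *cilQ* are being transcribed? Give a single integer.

Itaconate is present, so WexK is inactive.
c-di-GMP is present, so WexZ is inactive.
With no repressor bound, *gorN* is transcribed.
So GorN is produced and active.
No repressor is bound and GorN is active, so *purV* is transcribed.
→ *purV* is ON.
Turanose is present, so QilE is inactive.
With no repressor bound, *fubK* is transcribed.
→ *fubK* is ON.
YilV is produced constitutively and is active.
No repressor is bound and YilV is active, so *jalB* is transcribed.
→ *jalB* is ON.
ppGpp is present, so PexW is inactive.
Required activator PexW is absent, so *cilH* is not transcribed.
So CilH is not produced.
MoO₄²⁻ is absent, so LomH is active.
With repressor LomH bound, *cilQ* is not transcribed.
→ *cilQ* is OFF.
3 of the 4 genes are transcribed.

3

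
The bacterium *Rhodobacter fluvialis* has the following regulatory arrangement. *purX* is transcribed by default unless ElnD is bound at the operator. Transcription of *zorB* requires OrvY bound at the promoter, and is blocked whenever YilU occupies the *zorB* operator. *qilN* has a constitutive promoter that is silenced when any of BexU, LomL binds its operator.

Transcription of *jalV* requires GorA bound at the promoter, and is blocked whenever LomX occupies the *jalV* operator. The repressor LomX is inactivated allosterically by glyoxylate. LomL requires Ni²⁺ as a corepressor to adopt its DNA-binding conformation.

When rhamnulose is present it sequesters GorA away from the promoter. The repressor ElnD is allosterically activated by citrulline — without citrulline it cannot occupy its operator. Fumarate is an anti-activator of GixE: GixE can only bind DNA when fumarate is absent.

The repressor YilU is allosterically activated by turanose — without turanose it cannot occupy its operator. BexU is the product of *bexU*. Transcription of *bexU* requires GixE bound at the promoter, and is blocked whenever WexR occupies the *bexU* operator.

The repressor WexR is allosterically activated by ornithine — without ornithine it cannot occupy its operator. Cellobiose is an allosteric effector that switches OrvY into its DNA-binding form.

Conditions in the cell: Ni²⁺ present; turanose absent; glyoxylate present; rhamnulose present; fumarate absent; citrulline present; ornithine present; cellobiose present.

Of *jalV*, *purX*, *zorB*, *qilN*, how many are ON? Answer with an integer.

1

Glyoxylate is present, so LomX is inactive.
Rhamnulose is present, so GorA is inactive.
Required activator GorA is absent, so *jalV* is not transcribed.
→ *jalV* is OFF.
Citrulline is present, so ElnD is active.
With repressor ElnD bound, *purX* is not transcribed.
→ *purX* is OFF.
Turanose is absent, so YilU is inactive.
Cellobiose is present, so OrvY is active.
No repressor is bound and OrvY is active, so *zorB* is transcribed.
→ *zorB* is ON.
Fumarate is absent, so GixE is active.
Ornithine is present, so WexR is active.
With repressor WexR bound, *bexU* is not transcribed.
So BexU is not produced.
Ni²⁺ is present, so LomL is active.
With repressor LomL bound, *qilN* is not transcribed.
→ *qilN* is OFF.
1 of the 4 genes is transcribed.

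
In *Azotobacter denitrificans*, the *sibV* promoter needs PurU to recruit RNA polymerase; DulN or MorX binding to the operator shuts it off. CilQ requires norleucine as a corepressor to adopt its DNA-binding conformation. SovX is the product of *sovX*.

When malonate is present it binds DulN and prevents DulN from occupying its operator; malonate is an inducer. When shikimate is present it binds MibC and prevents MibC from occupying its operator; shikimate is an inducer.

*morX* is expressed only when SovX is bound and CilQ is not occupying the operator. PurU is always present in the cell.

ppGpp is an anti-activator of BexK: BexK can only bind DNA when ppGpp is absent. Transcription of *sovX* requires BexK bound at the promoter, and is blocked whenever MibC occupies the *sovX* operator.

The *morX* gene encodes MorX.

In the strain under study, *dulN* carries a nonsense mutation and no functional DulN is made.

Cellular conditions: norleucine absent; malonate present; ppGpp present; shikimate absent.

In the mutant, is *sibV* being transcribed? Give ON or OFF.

ON

DulN is non-functional in this strain, so it has no effect.
PurU is produced constitutively and is active.
Norleucine is absent, so CilQ is inactive.
Shikimate is absent, so MibC is active.
ppGpp is present, so BexK is inactive.
With repressor MibC bound, *sovX* is not transcribed.
So SovX is not produced.
Required activator SovX is absent, so *morX* is not transcribed.
So MorX is not produced.
No repressor is bound and PurU is active, so *sibV* is transcribed.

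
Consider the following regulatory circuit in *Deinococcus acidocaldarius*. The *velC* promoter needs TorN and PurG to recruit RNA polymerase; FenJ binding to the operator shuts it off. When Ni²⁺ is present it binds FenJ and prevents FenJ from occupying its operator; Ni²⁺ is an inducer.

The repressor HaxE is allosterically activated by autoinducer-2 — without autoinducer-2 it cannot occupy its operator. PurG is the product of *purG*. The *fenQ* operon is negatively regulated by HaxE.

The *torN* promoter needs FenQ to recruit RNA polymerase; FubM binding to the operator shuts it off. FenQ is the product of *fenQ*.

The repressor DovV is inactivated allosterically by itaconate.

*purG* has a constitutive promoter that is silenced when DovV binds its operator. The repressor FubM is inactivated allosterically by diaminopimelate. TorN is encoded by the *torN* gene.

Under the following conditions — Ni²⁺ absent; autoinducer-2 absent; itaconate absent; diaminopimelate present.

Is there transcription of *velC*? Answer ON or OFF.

OFF

Autoinducer-2 is absent, so HaxE is inactive.
With no repressor bound, *fenQ* is transcribed.
So FenQ is produced and active.
Diaminopimelate is present, so FubM is inactive.
No repressor is bound and FenQ is active, so *torN* is transcribed.
So TorN is produced and active.
Ni²⁺ is absent, so FenJ is active.
Itaconate is absent, so DovV is active.
With repressor DovV bound, *purG* is not transcribed.
So PurG is not produced.
With repressor FenJ bound, *velC* is not transcribed.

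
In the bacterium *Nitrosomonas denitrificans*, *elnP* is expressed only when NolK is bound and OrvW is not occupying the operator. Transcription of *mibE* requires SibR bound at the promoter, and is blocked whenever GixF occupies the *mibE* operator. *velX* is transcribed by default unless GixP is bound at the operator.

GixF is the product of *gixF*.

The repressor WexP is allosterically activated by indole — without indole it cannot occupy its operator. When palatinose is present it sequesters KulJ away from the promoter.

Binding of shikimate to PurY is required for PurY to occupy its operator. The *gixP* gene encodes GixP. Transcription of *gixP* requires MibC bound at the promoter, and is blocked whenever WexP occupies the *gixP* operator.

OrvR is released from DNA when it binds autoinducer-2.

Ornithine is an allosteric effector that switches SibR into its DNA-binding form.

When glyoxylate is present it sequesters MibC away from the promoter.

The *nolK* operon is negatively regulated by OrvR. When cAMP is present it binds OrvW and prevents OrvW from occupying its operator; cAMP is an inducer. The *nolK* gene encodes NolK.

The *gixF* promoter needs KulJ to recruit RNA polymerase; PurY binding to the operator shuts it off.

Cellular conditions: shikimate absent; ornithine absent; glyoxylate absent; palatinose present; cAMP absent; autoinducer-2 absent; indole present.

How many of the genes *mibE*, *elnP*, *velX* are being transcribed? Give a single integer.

Ornithine is absent, so SibR is inactive.
Palatinose is present, so KulJ is inactive.
Shikimate is absent, so PurY is inactive.
Required activator KulJ is absent, so *gixF* is not transcribed.
So GixF is not produced.
Required activator SibR is absent, so *mibE* is not transcribed.
→ *mibE* is OFF.
Autoinducer-2 is absent, so OrvR is active.
With repressor OrvR bound, *nolK* is not transcribed.
So NolK is not produced.
cAMP is absent, so OrvW is active.
With repressor OrvW bound, *elnP* is not transcribed.
→ *elnP* is OFF.
Indole is present, so WexP is active.
Glyoxylate is absent, so MibC is active.
With repressor WexP bound, *gixP* is not transcribed.
So GixP is not produced.
With no repressor bound, *velX* is transcribed.
→ *velX* is ON.
1 of the 3 genes is transcribed.

1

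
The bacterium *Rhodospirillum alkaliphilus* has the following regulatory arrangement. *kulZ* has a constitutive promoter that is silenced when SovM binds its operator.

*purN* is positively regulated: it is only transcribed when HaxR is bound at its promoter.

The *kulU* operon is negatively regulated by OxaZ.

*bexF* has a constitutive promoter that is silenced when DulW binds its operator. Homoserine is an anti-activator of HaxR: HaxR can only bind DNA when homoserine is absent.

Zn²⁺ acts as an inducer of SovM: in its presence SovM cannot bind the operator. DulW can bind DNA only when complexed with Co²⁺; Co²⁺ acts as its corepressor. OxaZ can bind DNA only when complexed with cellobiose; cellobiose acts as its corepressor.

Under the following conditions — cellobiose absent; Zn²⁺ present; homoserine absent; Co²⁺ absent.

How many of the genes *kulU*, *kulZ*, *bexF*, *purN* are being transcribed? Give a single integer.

4

Cellobiose is absent, so OxaZ is inactive.
With no repressor bound, *kulU* is transcribed.
→ *kulU* is ON.
Zn²⁺ is present, so SovM is inactive.
With no repressor bound, *kulZ* is transcribed.
→ *kulZ* is ON.
Co²⁺ is absent, so DulW is inactive.
With no repressor bound, *bexF* is transcribed.
→ *bexF* is ON.
Homoserine is absent, so HaxR is active.
No repressor is bound and HaxR is active, so *purN* is transcribed.
→ *purN* is ON.
4 of the 4 genes are transcribed.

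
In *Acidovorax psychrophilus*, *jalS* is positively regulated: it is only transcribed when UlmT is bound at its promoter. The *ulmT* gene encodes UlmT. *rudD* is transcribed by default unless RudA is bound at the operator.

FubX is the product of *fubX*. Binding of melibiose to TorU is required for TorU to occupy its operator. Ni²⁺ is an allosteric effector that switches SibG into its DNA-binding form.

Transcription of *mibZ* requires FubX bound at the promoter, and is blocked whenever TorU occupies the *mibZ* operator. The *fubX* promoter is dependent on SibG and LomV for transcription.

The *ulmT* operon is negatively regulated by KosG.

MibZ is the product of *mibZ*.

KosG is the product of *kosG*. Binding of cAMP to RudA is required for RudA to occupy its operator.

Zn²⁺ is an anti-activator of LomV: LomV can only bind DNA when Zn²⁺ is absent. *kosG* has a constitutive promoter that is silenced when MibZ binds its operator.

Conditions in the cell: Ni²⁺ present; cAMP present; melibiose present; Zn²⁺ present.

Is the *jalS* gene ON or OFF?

Ni²⁺ is present, so SibG is active.
Zn²⁺ is present, so LomV is inactive.
Required activator LomV is absent, so *fubX* is not transcribed.
So FubX is not produced.
Melibiose is present, so TorU is active.
With repressor TorU bound, *mibZ* is not transcribed.
So MibZ is not produced.
With no repressor bound, *kosG* is transcribed.
So KosG is produced and active.
With repressor KosG bound, *ulmT* is not transcribed.
So UlmT is not produced.
Required activator UlmT is absent, so *jalS* is not transcribed.

OFF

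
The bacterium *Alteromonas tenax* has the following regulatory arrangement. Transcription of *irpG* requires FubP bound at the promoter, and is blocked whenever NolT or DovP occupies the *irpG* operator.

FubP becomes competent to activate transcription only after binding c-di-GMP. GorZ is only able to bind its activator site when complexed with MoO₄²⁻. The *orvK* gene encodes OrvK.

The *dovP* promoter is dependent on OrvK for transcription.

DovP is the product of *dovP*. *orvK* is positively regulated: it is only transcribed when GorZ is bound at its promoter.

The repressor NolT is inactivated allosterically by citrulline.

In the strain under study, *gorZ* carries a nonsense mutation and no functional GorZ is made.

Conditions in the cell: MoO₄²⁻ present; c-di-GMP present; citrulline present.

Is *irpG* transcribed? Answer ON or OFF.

Citrulline is present, so NolT is inactive.
GorZ is non-functional in this strain, so it has no effect.
Required activator GorZ is absent, so *orvK* is not transcribed.
So OrvK is not produced.
Required activator OrvK is absent, so *dovP* is not transcribed.
So DovP is not produced.
c-di-GMP is present, so FubP is active.
No repressor is bound and FubP is active, so *irpG* is transcribed.

ON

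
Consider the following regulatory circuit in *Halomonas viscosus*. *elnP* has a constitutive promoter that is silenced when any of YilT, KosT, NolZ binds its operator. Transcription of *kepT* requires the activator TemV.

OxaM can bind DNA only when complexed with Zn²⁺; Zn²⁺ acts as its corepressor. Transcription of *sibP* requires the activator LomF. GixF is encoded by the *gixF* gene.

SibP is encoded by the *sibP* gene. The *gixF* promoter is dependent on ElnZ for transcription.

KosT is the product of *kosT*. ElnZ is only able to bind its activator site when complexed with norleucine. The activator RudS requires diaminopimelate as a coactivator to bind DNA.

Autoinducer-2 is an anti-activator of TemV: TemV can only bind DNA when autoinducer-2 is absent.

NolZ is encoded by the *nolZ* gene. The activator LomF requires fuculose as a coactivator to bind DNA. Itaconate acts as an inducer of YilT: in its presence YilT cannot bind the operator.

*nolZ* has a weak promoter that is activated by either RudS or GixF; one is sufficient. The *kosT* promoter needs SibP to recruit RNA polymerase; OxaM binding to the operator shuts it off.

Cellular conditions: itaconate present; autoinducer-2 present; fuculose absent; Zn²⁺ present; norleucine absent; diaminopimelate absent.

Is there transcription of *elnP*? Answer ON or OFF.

Itaconate is present, so YilT is inactive.
Zn²⁺ is present, so OxaM is active.
Fuculose is absent, so LomF is inactive.
Required activator LomF is absent, so *sibP* is not transcribed.
So SibP is not produced.
With repressor OxaM bound, *kosT* is not transcribed.
So KosT is not produced.
Diaminopimelate is absent, so RudS is inactive.
Norleucine is absent, so ElnZ is inactive.
Required activator ElnZ is absent, so *gixF* is not transcribed.
So GixF is not produced.
No activator is available at the *nolZ* promoter, so *nolZ* is not transcribed.
So NolZ is not produced.
With no repressor bound, *elnP* is transcribed.

ON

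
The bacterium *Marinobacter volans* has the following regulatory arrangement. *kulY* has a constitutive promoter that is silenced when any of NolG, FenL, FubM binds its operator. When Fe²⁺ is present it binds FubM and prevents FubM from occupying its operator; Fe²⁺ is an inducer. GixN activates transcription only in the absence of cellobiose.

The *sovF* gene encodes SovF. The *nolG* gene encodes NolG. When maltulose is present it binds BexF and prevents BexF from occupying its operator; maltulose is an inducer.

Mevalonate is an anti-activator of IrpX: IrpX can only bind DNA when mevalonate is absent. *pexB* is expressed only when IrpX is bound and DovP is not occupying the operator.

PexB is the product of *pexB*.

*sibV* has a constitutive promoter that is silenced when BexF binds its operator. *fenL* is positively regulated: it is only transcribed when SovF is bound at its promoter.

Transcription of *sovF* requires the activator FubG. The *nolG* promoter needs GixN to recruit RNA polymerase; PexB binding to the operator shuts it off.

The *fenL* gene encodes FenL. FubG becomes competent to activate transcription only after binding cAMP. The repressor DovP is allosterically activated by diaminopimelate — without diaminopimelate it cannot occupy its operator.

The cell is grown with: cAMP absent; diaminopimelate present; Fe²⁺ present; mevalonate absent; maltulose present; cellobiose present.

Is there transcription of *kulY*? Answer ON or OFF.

ON

Diaminopimelate is present, so DovP is active.
Mevalonate is absent, so IrpX is active.
With repressor DovP bound, *pexB* is not transcribed.
So PexB is not produced.
Cellobiose is present, so GixN is inactive.
Required activator GixN is absent, so *nolG* is not transcribed.
So NolG is not produced.
cAMP is absent, so FubG is inactive.
Required activator FubG is absent, so *sovF* is not transcribed.
So SovF is not produced.
Required activator SovF is absent, so *fenL* is not transcribed.
So FenL is not produced.
Fe²⁺ is present, so FubM is inactive.
With no repressor bound, *kulY* is transcribed.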